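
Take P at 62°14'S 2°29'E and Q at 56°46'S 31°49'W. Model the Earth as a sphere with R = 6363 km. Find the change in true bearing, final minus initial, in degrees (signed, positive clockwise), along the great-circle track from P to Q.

Initial bearing θ₁ = atan2(sin Δλ cos φ₂, cos φ₁ sin φ₂ − sin φ₁ cos φ₂ cos Δλ) = 272.03°
Final bearing θ₂ = (initial bearing from the destination back to the start) + 180° = 301.84°
Δθ = θ₂ − θ₁ = +29.8°

+29.8°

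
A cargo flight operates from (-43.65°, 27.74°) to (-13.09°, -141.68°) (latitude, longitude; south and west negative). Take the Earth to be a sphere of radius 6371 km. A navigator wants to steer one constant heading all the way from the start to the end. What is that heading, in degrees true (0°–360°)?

Meridional parts: M(φ₁)=-0.8484, M(φ₂)=-0.2305 → ΔM = +0.6180;  Δλ = -2.9569 rad
tan C = Δλ / ΔM = -4.7850 → C = 281.80°

281.8°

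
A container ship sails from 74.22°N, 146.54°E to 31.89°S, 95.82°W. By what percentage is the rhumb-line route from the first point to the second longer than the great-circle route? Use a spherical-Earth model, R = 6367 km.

Great circle: σ = 2.2338 rad → d_gc = Rσ = 14222.7 km
Rhumb: Δφ = -1.8520, Δλ = +2.0532, Δψ = -2.5641, q = Δφ/Δψ = 0.7223 → d_rh = R√(Δφ²+q²Δλ²) = 15106.1 km
Excess = (15106.1 − 14222.7) / 14222.7 = 883.4 / 14222.7 = 6.21% ≈ 6.2%

6.2%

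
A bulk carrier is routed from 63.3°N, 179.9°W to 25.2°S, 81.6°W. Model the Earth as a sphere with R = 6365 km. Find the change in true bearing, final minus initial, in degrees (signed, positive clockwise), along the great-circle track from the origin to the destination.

+55.6°

At departure: θ₁ = atan2(sin Δλ cos φ₂, cos φ₁ sin φ₂ − sin φ₁ cos φ₂ cos Δλ) = 94.76°
At arrival: θ₂ = atan2(sin Δλ cos φ₁, −cos φ₂ sin φ₁ + sin φ₂ cos φ₁ cos Δλ) = 150.34°
Δθ = θ₂ − θ₁ = +55.6°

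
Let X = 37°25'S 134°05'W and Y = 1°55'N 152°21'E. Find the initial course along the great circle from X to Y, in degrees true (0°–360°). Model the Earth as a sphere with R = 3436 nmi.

281.7°

θ = atan2( sin Δλ·cos φ₂ ,  cos φ₁ sin φ₂ − sin φ₁ cos φ₂ cos Δλ )
  = atan2(-0.9586, +0.1984) = 281.69°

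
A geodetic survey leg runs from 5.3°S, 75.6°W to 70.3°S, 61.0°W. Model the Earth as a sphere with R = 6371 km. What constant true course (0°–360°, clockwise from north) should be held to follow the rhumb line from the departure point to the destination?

Meridional parts: M(φ₁)=-0.0926, M(φ₂)=-1.7508 → ΔM = -1.6582;  Δλ = +0.2548 rad
tan C = Δλ / ΔM = -0.1537 → C = 171.26°

171.3°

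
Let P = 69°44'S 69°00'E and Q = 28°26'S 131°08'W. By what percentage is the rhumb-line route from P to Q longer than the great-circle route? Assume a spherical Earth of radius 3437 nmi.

Great circle: σ = 1.4094 rad → d_gc = Rσ = 4844.2 nmi
Rhumb: Δφ = +0.7208, Δλ = +2.7902, Δψ = +1.2039, q = Δφ/Δψ = 0.5987 → d_rh = R√(Δφ²+q²Δλ²) = 6253.5 nmi
Excess = (6253.5 − 4844.2) / 4844.2 = 1409.3 / 4844.2 = 29.09% ≈ 29.1%

29.1%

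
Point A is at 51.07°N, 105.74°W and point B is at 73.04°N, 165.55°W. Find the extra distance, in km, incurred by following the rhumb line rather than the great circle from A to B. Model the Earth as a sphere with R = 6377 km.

Great circle: cos σ = sin φ₁ sin φ₂ + cos φ₁ cos φ₂ cos Δλ,  σ = 0.5804 rad → d_gc = 3701.1 km
Rhumb line: Δψ = +0.8631, q = Δφ/Δψ = 0.4443, d_rh = R√(Δφ²+q²Δλ²) = 3837.4 km
Excess = 3837.4 − 3701.1 = 136.3 ≈ 136 km

136 km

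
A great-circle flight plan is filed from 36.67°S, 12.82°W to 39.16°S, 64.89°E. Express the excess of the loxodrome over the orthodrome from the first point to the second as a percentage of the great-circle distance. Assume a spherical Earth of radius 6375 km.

Great circle: σ = 1.0362 rad → d_gc = Rσ = 6605.6 km
Rhumb: Δφ = -0.0435, Δλ = +1.3563, Δψ = -0.0551, q = Δφ/Δψ = 0.7888 → d_rh = R√(Δφ²+q²Δλ²) = 6825.8 km
Excess = (6825.8 − 6605.6) / 6605.6 = 220.2 / 6605.6 = 3.33% ≈ 3.3%

3.3%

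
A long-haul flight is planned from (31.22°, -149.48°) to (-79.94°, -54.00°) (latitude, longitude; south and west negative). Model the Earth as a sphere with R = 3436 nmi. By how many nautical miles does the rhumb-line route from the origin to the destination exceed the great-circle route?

Great circle: cos σ = sin φ₁ sin φ₂ + cos φ₁ cos φ₂ cos Δλ,  σ = 2.1231 rad → d_gc = 7294.9 nmi
Rhumb line: Δψ = -3.0043, q = Δφ/Δψ = 0.6458, d_rh = R√(Δφ²+q²Δλ²) = 7623.1 nmi
Excess = 7623.1 − 7294.9 = 328.2 ≈ 328 nmi

328 nmi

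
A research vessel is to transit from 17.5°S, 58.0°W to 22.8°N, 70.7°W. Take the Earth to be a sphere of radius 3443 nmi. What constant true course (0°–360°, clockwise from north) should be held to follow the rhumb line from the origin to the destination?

342.9°

Meridional parts: M(φ₁)=-0.3103, M(φ₂)=+0.4089 → ΔM = +0.7192;  Δλ = -0.2217 rad
tan C = Δλ / ΔM = -0.3082 → C = 342.87°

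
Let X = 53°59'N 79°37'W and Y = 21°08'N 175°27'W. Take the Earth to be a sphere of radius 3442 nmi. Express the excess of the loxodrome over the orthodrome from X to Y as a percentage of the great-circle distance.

Great circle: σ = 1.3327 rad → d_gc = Rσ = 4587.1 nmi
Rhumb: Δφ = -0.5733, Δλ = -1.6726, Δψ = -0.7462, q = Δφ/Δψ = 0.7684 → d_rh = R√(Δφ²+q²Δλ²) = 4843.8 nmi
Excess = (4843.8 − 4587.1) / 4587.1 = 256.7 / 4587.1 = 5.60% ≈ 5.6%

5.6%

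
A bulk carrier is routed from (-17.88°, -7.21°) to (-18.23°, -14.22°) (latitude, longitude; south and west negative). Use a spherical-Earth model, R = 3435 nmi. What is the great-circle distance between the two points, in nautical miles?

400 nmi

Haversine: a = sin²(Δφ/2)+cos φ₁ cos φ₂ sin²(Δλ/2) = 0.00339;  σ = 2·atan2(√a,√(1−a))
σ = 6.674° → d = Rσ = 3435·0.11648 = 400 nmi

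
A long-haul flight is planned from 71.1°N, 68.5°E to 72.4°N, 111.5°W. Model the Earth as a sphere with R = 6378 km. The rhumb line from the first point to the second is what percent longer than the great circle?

Great circle: σ = 0.6370 rad → d_gc = Rσ = 4063.1 km
Rhumb: Δφ = +0.0227, Δλ = +3.1416, Δψ = +0.0725, q = Δφ/Δψ = 0.3130 → d_rh = R√(Δφ²+q²Δλ²) = 6273.9 km
Excess = (6273.9 − 4063.1) / 4063.1 = 2210.8 / 4063.1 = 54.41% ≈ 54.4%

54.4%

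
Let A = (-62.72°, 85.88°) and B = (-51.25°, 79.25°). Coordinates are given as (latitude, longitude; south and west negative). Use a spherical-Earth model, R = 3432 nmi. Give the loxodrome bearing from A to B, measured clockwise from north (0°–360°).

342.7°

Meridional parts: M(φ₁)=-1.4161, M(φ₂)=-1.0451 → ΔM = +0.3710;  Δλ = -0.1157 rad
tan C = Δλ / ΔM = -0.3119 → C = 342.68°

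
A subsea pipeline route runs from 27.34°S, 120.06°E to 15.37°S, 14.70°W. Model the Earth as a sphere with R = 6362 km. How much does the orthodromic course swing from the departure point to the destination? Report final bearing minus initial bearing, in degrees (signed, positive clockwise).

+82.6°

Initial bearing θ₁ = atan2(sin Δλ cos φ₂, cos φ₁ sin φ₂ − sin φ₁ cos φ₂ cos Δλ) = 231.36°
Final bearing θ₂ = (initial bearing from the destination back to the start) + 180° = 313.98°
Δθ = θ₂ − θ₁ = +82.6°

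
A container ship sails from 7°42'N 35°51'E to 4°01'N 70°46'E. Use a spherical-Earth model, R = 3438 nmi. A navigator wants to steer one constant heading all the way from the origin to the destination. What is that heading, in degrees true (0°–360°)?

96.1°

Δψ = ln[tan(π/4+φ₂/2)/tan(π/4+φ₁/2)] = -0.0646
Δλ = +0.6094 rad (taken the short way round)
course = atan2(Δλ, Δψ) = 96.05°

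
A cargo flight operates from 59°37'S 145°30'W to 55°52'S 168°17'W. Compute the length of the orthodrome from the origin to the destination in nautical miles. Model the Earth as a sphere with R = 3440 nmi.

760 nmi

cos σ = sin φ₁ sin φ₂ + cos φ₁ cos φ₂ cos Δλ
      = sin(-59.62°)sin(-55.87°) + cos(-59.62°)cos(-55.87°)cos(-22.78°) = 0.9757
σ = 12.653° → d = Rσ = 3440·0.22083 = 760 nmi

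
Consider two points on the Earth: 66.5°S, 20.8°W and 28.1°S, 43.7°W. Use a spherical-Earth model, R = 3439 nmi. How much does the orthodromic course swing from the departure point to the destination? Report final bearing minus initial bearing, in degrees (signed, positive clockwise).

At departure: θ₁ = atan2(sin Δλ cos φ₂, cos φ₁ sin φ₂ − sin φ₁ cos φ₂ cos Δλ) = 328.37°
At arrival: θ₂ = atan2(sin Δλ cos φ₁, −cos φ₂ sin φ₁ + sin φ₂ cos φ₁ cos Δλ) = 346.29°
Δθ = θ₂ − θ₁ = +17.9°

+17.9°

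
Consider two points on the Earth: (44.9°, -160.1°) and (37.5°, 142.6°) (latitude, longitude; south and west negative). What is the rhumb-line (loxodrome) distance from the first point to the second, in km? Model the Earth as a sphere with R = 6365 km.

Δψ = ln[tan(π/4+φ₂/2)/tan(π/4+φ₁/2)] = -0.1720;  Δφ = -0.1292 rad,  Δλ = -1.0001 rad
q = Δφ/Δψ = 0.7511
d = R·√(Δφ² + q²Δλ²) = 6365·0.76217 = 4851 km

4851 km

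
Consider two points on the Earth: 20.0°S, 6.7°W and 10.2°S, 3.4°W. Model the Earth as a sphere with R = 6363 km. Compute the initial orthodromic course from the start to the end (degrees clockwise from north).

18.5°

N = sin Δλ·cos φ₂ = +0.0567;  D = cos φ₁ sin φ₂ − sin φ₁ cos φ₂ cos Δλ = +0.1697
initial course = atan2(N, D) = 18.47°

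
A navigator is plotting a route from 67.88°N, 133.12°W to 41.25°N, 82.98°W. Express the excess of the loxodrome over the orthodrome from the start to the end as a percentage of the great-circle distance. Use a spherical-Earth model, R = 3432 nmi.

Great circle: σ = 0.6563 rad → d_gc = Rσ = 2252.4 nmi
Rhumb: Δφ = -0.4648, Δλ = +0.8751, Δψ = -0.8407, q = Δφ/Δψ = 0.5528 → d_rh = R√(Δφ²+q²Δλ²) = 2302.5 nmi
Excess = (2302.5 − 2252.4) / 2252.4 = 50.1 / 2252.4 = 2.22% ≈ 2.2%

2.2%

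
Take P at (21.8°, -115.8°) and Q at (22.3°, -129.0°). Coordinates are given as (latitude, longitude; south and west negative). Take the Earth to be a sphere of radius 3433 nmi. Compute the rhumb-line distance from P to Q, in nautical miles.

Δψ = ln[tan(π/4+φ₂/2)/tan(π/4+φ₁/2)] = +0.0094;  Δφ = +0.0087 rad,  Δλ = -0.2304 rad
q = Δφ/Δψ = 0.9269
d = R·√(Δφ² + q²Δλ²) = 3433·0.21371 = 734 nmi

734 nmi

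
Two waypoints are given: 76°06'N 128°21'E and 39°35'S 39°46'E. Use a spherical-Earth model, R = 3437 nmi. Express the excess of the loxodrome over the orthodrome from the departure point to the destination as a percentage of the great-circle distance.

2.9%

Great circle: σ = 2.2319 rad → d_gc = Rσ = 7670.9 nmi
Rhumb: Δφ = -2.0191, Δλ = -1.5461, Δψ = -2.8580, q = Δφ/Δψ = 0.7065 → d_rh = R√(Δφ²+q²Δλ²) = 7889.8 nmi
Excess = (7889.8 − 7670.9) / 7670.9 = 218.9 / 7670.9 = 2.854% ≈ 2.9%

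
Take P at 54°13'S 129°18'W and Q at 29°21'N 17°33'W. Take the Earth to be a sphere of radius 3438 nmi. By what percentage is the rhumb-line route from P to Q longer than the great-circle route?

Great circle: σ = 2.1975 rad → d_gc = Rσ = 7555.0 nmi
Rhumb: Δφ = +1.4585, Δλ = +1.9504, Δψ = +1.6669, q = Δφ/Δψ = 0.8750 → d_rh = R√(Δφ²+q²Δλ²) = 7718.1 nmi
Excess = (7718.1 − 7555.0) / 7555.0 = 163.1 / 7555.0 = 2.16% ≈ 2.2%

2.2%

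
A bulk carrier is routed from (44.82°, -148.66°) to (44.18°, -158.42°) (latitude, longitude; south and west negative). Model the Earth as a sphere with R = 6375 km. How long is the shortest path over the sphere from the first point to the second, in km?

777 km

cos σ = sin φ₁ sin φ₂ + cos φ₁ cos φ₂ cos Δλ
      = sin(44.82°)sin(44.18°) + cos(44.82°)cos(44.18°)cos(-9.76°) = 0.9926
σ = 6.986° → d = Rσ = 6375·0.12194 = 777 km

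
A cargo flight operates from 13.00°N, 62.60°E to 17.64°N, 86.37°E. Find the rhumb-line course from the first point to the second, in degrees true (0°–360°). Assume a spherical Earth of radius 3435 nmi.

Meridional parts: M(φ₁)=+0.2289, M(φ₂)=+0.3129 → ΔM = +0.0840;  Δλ = +0.4149 rad
tan C = Δλ / ΔM = +4.9393 → C = 78.55°

78.6°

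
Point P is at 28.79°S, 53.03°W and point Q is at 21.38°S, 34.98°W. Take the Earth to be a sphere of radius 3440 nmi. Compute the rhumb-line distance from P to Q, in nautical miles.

1077 nmi

Rhumb course C = atan2(Δλ, Δψ) with Δψ = ln[tan(π/4+φ₂/2)/tan(π/4+φ₁/2)] = +0.1429, Δλ = +0.3150 → C = 65.59°
d = R·|Δφ| / |cos C| = 3440·0.12933 / 0.41319 = 1077 nmi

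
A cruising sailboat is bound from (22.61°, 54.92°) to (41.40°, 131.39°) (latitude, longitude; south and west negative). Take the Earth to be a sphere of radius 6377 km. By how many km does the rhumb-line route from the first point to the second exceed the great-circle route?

Great circle: cos σ = sin φ₁ sin φ₂ + cos φ₁ cos φ₂ cos Δλ,  σ = 1.1415 rad → d_gc = 7279.2 km
Rhumb line: Δψ = +0.3899, q = Δφ/Δψ = 0.8412, d_rh = R√(Δφ²+q²Δλ²) = 7458.6 km
Excess = 7458.6 − 7279.2 = 179.4 ≈ 179 km

179 km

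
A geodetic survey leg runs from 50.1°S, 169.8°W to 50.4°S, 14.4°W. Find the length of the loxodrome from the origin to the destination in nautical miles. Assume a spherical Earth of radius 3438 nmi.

5963 nmi

Δψ = ln[tan(π/4+φ₂/2)/tan(π/4+φ₁/2)] = -0.0082;  Δφ = -0.0052 rad,  Δλ = +2.7122 rad
q = Δφ/Δψ = 0.6394
d = R·√(Δφ² + q²Δλ²) = 3438·1.73431 = 5963 nmi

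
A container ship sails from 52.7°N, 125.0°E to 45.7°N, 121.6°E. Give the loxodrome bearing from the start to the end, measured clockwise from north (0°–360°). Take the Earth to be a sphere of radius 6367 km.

Meridional parts: M(φ₁)=+1.0862, M(φ₂)=+0.8988 → ΔM = -0.1874;  Δλ = -0.0593 rad
tan C = Δλ / ΔM = +0.3166 → C = 197.57°

197.6°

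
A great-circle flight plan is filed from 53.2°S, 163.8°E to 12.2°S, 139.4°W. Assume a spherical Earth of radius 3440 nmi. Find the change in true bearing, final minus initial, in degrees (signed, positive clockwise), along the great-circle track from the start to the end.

At departure: θ₁ = atan2(sin Δλ cos φ₂, cos φ₁ sin φ₂ − sin φ₁ cos φ₂ cos Δλ) = 69.74°
At arrival: θ₂ = atan2(sin Δλ cos φ₁, −cos φ₂ sin φ₁ + sin φ₂ cos φ₁ cos Δλ) = 35.09°
Δθ = θ₂ − θ₁ = -34.6°

-34.6°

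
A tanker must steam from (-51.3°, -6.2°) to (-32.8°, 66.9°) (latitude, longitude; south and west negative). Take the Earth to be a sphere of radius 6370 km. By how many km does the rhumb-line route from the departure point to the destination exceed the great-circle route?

Great circle: cos σ = sin φ₁ sin φ₂ + cos φ₁ cos φ₂ cos Δλ,  σ = 0.9575 rad → d_gc = 6099.43 km
Rhumb line: Δψ = +0.4399, q = Δφ/Δψ = 0.7340, d_rh = R√(Δφ²+q²Δλ²) = 6309.88 km
Excess = 6309.88 − 6099.43 = 210.45 ≈ 210 km

210 km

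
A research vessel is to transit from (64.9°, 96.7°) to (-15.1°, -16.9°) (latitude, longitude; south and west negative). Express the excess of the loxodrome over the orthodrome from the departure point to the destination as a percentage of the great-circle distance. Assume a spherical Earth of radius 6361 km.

5.8%

Great circle: σ = 1.9822 rad → d_gc = Rσ = 12608.6 km
Rhumb: Δφ = -1.3963, Δλ = -1.9827, Δψ = -1.7690, q = Δφ/Δψ = 0.7893 → d_rh = R√(Δφ²+q²Δλ²) = 13340.8 km
Excess = (13340.8 − 12608.6) / 12608.6 = 732.2 / 12608.6 = 5.81% ≈ 5.8%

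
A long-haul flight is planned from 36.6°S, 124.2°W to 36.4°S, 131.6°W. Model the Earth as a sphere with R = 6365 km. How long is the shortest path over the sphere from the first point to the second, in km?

cos σ = sin φ₁ sin φ₂ + cos φ₁ cos φ₂ cos Δλ
      = sin(-36.60°)sin(-36.40°) + cos(-36.60°)cos(-36.40°)cos(-7.40°) = 0.9946
σ = 5.950° → d = Rσ = 6365·0.10385 = 661 km

661 km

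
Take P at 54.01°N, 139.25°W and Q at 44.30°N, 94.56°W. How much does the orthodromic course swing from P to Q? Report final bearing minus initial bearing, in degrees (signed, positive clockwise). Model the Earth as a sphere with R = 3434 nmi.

At departure: θ₁ = atan2(sin Δλ cos φ₂, cos φ₁ sin φ₂ − sin φ₁ cos φ₂ cos Δλ) = 90.14°
At arrival: θ₂ = atan2(sin Δλ cos φ₁, −cos φ₂ sin φ₁ + sin φ₂ cos φ₁ cos Δλ) = 124.81°
Δθ = θ₂ − θ₁ = +34.7°

+34.7°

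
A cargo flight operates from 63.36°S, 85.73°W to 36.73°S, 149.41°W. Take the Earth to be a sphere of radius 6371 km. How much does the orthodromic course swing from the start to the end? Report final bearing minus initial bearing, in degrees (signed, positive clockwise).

+52.1°

At departure: θ₁ = atan2(sin Δλ cos φ₂, cos φ₁ sin φ₂ − sin φ₁ cos φ₂ cos Δλ) = 273.94°
At arrival: θ₂ = atan2(sin Δλ cos φ₁, −cos φ₂ sin φ₁ + sin φ₂ cos φ₁ cos Δλ) = 326.07°
Δθ = θ₂ − θ₁ = +52.1°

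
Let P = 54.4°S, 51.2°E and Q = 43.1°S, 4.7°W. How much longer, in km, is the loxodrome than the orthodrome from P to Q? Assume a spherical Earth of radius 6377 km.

Great circle: cos σ = sin φ₁ sin φ₂ + cos φ₁ cos φ₂ cos Δλ,  σ = 0.6537 rad → d_gc = 4168.4 km
Rhumb line: Δψ = +0.3009, q = Δφ/Δψ = 0.6555, d_rh = R√(Δφ²+q²Δλ²) = 4267.7 km
Excess = 4267.7 − 4168.4 = 99.3 ≈ 99 km

99 km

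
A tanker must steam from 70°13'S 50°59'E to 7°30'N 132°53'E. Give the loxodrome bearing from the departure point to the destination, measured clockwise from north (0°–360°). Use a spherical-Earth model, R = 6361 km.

37.3°

Meridional parts: M(φ₁)=-1.7465, M(φ₂)=+0.1313 → ΔM = +1.8778;  Δλ = +1.4294 rad
tan C = Δλ / ΔM = +0.7612 → C = 37.28°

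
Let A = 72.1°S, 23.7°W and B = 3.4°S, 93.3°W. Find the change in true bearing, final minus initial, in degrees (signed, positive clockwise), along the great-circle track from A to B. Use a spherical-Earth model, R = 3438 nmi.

At departure: θ₁ = atan2(sin Δλ cos φ₂, cos φ₁ sin φ₂ − sin φ₁ cos φ₂ cos Δλ) = 288.49°
At arrival: θ₂ = atan2(sin Δλ cos φ₁, −cos φ₂ sin φ₁ + sin φ₂ cos φ₁ cos Δλ) = 343.02°
Δθ = θ₂ − θ₁ = +54.5°

+54.5°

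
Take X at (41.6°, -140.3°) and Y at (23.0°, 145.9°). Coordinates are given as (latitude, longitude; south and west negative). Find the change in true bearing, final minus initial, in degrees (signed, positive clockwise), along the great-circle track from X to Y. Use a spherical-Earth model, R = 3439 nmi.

-44.2°

At departure: θ₁ = atan2(sin Δλ cos φ₂, cos φ₁ sin φ₂ − sin φ₁ cos φ₂ cos Δλ) = 277.84°
At arrival: θ₂ = atan2(sin Δλ cos φ₁, −cos φ₂ sin φ₁ + sin φ₂ cos φ₁ cos Δλ) = 233.59°
Δθ = θ₂ − θ₁ = -44.2°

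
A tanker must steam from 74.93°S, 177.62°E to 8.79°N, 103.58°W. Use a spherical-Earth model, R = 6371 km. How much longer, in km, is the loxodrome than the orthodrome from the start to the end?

Great circle: cos σ = sin φ₁ sin φ₂ + cos φ₁ cos φ₂ cos Δλ,  σ = 1.6686 rad → d_gc = 10630.7 km
Rhumb line: Δψ = +2.1769, q = Δφ/Δψ = 0.6712, d_rh = R√(Δφ²+q²Δλ²) = 11011.5 km
Excess = 11011.5 − 10630.7 = 380.8 ≈ 381 km

381 km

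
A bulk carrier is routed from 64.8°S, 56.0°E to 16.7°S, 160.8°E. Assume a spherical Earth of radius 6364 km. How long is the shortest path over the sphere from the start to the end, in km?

Haversine: a = sin²(Δφ/2)+cos φ₁ cos φ₂ sin²(Δλ/2) = 0.42208;  σ = 2·atan2(√a,√(1−a))
σ = 81.035° → d = Rσ = 6364·1.41432 = 9001 km

9001 km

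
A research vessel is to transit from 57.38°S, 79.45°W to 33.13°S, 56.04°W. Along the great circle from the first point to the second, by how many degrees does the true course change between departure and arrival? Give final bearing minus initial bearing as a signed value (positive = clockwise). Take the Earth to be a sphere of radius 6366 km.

At departure: θ₁ = atan2(sin Δλ cos φ₂, cos φ₁ sin φ₂ − sin φ₁ cos φ₂ cos Δλ) = 43.33°
At arrival: θ₂ = atan2(sin Δλ cos φ₁, −cos φ₂ sin φ₁ + sin φ₂ cos φ₁ cos Δλ) = 26.22°
Δθ = θ₂ − θ₁ = -17.1°

-17.1°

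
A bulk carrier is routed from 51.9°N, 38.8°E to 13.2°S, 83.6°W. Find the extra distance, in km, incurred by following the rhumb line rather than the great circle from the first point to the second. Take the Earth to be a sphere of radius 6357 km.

Great circle: cos σ = sin φ₁ sin φ₂ + cos φ₁ cos φ₂ cos Δλ,  σ = 2.0962 rad → d_gc = 13325.7 km
Rhumb line: Δψ = -1.2958, q = Δφ/Δψ = 0.8769, d_rh = R√(Δφ²+q²Δλ²) = 13927.3 km
Excess = 13927.3 − 13325.7 = 601.6 ≈ 602 km

602 km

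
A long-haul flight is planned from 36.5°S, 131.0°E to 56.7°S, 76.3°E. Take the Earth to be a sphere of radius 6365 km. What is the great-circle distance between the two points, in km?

4579 km

Haversine: a = sin²(Δφ/2)+cos φ₁ cos φ₂ sin²(Δλ/2) = 0.12391;  σ = 2·atan2(√a,√(1−a))
σ = 41.220° → d = Rσ = 6365·0.71942 = 4579 km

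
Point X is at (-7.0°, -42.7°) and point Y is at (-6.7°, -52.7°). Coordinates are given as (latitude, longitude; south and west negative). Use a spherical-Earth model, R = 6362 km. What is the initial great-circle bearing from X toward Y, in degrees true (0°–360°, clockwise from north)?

271.1°

N = sin Δλ·cos φ₂ = -0.1725;  D = cos φ₁ sin φ₂ − sin φ₁ cos φ₂ cos Δλ = +0.0034
initial course = atan2(N, D) = 271.13°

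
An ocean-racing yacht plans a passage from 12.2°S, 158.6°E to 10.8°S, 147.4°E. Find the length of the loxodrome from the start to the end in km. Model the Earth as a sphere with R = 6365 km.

1229 km

Δψ = ln[tan(π/4+φ₂/2)/tan(π/4+φ₁/2)] = +0.0249;  Δφ = +0.0244 rad,  Δλ = -0.1955 rad
q = Δφ/Δψ = 0.9799
d = R·√(Δφ² + q²Δλ²) = 6365·0.19310 = 1229 km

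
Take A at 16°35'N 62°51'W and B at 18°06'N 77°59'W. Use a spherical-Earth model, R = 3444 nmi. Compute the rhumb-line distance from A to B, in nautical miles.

873 nmi

Δψ = ln[tan(π/4+φ₂/2)/tan(π/4+φ₁/2)] = +0.0277;  Δφ = +0.0265 rad,  Δλ = -0.2641 rad
q = Δφ/Δψ = 0.9545
d = R·√(Δφ² + q²Δλ²) = 3444·0.25350 = 873 nmi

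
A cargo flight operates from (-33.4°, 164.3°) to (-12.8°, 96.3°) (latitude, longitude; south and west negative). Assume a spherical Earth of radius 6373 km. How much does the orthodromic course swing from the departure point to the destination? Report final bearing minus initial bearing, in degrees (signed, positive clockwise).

At departure: θ₁ = atan2(sin Δλ cos φ₂, cos φ₁ sin φ₂ − sin φ₁ cos φ₂ cos Δλ) = 271.02°
At arrival: θ₂ = atan2(sin Δλ cos φ₁, −cos φ₂ sin φ₁ + sin φ₂ cos φ₁ cos Δλ) = 301.13°
Δθ = θ₂ − θ₁ = +30.1°

+30.1°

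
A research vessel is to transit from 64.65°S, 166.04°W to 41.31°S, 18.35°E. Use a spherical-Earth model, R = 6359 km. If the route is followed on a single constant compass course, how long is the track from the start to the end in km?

11649 km

Rhumb course C = atan2(Δλ, Δψ) with Δψ = ln[tan(π/4+φ₂/2)/tan(π/4+φ₁/2)] = +0.6990, Δλ = -3.0650 → C = 282.85°
d = R·|Δφ| / |cos C| = 6359·0.40736 / 0.22237 = 11649 km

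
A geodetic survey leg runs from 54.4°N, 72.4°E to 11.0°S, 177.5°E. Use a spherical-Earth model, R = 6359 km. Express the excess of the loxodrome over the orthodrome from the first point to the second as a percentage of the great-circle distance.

Great circle: σ = 1.8797 rad → d_gc = Rσ = 11953.0 km
Rhumb: Δφ = -1.1414, Δλ = +1.8343, Δψ = -1.3293, q = Δφ/Δψ = 0.8587 → d_rh = R√(Δφ²+q²Δλ²) = 12369.7 km
Excess = (12369.7 − 11953.0) / 11953.0 = 416.7 / 11953.0 = 3.49% ≈ 3.5%

3.5%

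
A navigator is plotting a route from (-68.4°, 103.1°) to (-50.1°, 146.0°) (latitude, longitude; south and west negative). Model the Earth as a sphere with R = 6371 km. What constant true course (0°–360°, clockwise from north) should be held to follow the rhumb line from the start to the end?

Meridional parts: M(φ₁)=-1.6567, M(φ₂)=-1.0134 → ΔM = +0.6433;  Δλ = +0.7487 rad
tan C = Δλ / ΔM = +1.1638 → C = 49.33°

49.3°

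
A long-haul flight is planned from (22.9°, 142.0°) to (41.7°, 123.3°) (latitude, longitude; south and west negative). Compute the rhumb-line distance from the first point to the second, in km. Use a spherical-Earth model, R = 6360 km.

Rhumb course C = atan2(Δλ, Δψ) with Δψ = ln[tan(π/4+φ₂/2)/tan(π/4+φ₁/2)] = +0.3914, Δλ = -0.3264 → C = 320.17°
d = R·|Δφ| / |cos C| = 6360·0.32812 / 0.76800 = 2717 km

2717 km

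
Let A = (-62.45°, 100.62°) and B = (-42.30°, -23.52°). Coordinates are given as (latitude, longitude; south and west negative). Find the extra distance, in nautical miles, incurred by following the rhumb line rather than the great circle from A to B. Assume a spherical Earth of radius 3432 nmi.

636 nmi

Great circle: cos σ = sin φ₁ sin φ₂ + cos φ₁ cos φ₂ cos Δλ,  σ = 1.1541 rad → d_gc = 3961.0 nmi
Rhumb line: Δψ = +0.5896, q = Δφ/Δψ = 0.5965, d_rh = R√(Δφ²+q²Δλ²) = 4596.6 nmi
Excess = 4596.6 − 3961.0 = 635.6 ≈ 636 nmi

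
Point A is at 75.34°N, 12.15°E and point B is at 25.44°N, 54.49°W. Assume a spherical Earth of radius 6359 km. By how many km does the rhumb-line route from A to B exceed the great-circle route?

Great circle: cos σ = sin φ₁ sin φ₂ + cos φ₁ cos φ₂ cos Δλ,  σ = 1.0400 rad → d_gc = 6613.5 km
Rhumb line: Δψ = -1.5914, q = Δφ/Δψ = 0.5473, d_rh = R√(Δφ²+q²Δλ²) = 6859.6 km
Excess = 6859.6 − 6613.5 = 246.1 ≈ 246 km

246 km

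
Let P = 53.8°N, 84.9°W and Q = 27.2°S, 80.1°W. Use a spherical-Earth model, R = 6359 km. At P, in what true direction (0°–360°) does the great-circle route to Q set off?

175.7°

N = sin Δλ·cos φ₂ = +0.0744;  D = cos φ₁ sin φ₂ − sin φ₁ cos φ₂ cos Δλ = -0.9852
initial course = atan2(N, D) = 175.68°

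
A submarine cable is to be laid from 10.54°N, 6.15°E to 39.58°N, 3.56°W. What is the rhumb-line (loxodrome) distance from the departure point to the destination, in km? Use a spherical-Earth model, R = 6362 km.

Rhumb course C = atan2(Δλ, Δψ) with Δψ = ln[tan(π/4+φ₂/2)/tan(π/4+φ₁/2)] = +0.5684, Δλ = -0.1695 → C = 343.40°
d = R·|Δφ| / |cos C| = 6362·0.50684 / 0.95831 = 3365 km

3365 km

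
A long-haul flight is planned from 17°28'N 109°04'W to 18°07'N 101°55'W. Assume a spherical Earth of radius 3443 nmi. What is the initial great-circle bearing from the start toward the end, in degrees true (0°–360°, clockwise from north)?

θ = atan2( sin Δλ·cos φ₂ ,  cos φ₁ sin φ₂ − sin φ₁ cos φ₂ cos Δλ )
  = atan2(+0.1183, +0.0136) = 83.46°

83.5°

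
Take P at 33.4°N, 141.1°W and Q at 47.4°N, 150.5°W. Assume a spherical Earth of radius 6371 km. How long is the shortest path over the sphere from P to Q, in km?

cos σ = sin φ₁ sin φ₂ + cos φ₁ cos φ₂ cos Δλ
      = sin(33.40°)sin(47.40°) + cos(33.40°)cos(47.40°)cos(-9.40°) = 0.9627
σ = 15.697° → d = Rσ = 6371·0.27396 = 1745 km

1745 km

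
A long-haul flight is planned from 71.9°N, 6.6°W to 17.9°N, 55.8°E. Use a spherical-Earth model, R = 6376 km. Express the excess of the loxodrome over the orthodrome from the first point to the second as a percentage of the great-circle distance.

2.9%

Great circle: σ = 1.1273 rad → d_gc = Rσ = 7187.6 km
Rhumb: Δφ = -0.9425, Δλ = +1.0891, Δψ = -1.5195, q = Δφ/Δψ = 0.6203 → d_rh = R√(Δφ²+q²Δλ²) = 7393.4 km
Excess = (7393.4 − 7187.6) / 7187.6 = 205.8 / 7187.6 = 2.86% ≈ 2.9%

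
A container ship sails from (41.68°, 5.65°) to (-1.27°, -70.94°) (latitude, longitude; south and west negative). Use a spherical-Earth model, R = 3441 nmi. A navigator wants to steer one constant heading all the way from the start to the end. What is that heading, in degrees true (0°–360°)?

238.4°

Meridional parts: M(φ₁)=+0.8017, M(φ₂)=-0.0222 → ΔM = -0.8238;  Δλ = -1.3367 rad
tan C = Δλ / ΔM = +1.6226 → C = 238.35°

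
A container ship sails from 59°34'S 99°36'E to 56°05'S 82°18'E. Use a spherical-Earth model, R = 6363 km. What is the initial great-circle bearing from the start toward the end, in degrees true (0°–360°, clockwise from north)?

θ = atan2( sin Δλ·cos φ₂ ,  cos φ₁ sin φ₂ − sin φ₁ cos φ₂ cos Δλ )
  = atan2(-0.1659, +0.0390) = 283.22°

283.2°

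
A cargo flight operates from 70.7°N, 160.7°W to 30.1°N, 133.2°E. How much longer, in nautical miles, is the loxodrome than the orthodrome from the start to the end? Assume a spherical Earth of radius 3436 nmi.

Great circle: cos σ = sin φ₁ sin φ₂ + cos φ₁ cos φ₂ cos Δλ,  σ = 0.9408 rad → d_gc = 3232.4 nmi
Rhumb line: Δψ = -1.2204, q = Δφ/Δψ = 0.5806, d_rh = R√(Δφ²+q²Δλ²) = 3350.4 nmi
Excess = 3350.4 − 3232.4 = 118.0 ≈ 118 nmi

118 nmi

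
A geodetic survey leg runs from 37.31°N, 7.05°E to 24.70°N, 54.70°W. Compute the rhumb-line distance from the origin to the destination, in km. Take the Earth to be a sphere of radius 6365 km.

Δψ = ln[tan(π/4+φ₂/2)/tan(π/4+φ₁/2)] = -0.2577;  Δφ = -0.2201 rad,  Δλ = -1.0777 rad
q = Δφ/Δψ = 0.8541
d = R·√(Δφ² + q²Δλ²) = 6365·0.94648 = 6024 km

6024 km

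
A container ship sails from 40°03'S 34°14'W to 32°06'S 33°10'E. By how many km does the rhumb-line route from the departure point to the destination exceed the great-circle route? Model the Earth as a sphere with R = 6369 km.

133 km

Great circle: cos σ = sin φ₁ sin φ₂ + cos φ₁ cos φ₂ cos Δλ,  σ = 0.9383 rad → d_gc = 5976.264 km
Rhumb line: Δψ = +0.1720, q = Δφ/Δψ = 0.8069, d_rh = R√(Δφ²+q²Δλ²) = 6109.756 km
Excess = 6109.756 − 5976.264 = 133.492 ≈ 133 km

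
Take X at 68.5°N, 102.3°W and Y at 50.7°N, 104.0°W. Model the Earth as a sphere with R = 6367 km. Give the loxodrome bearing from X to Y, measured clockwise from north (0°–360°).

182.7°

Meridional parts: M(φ₁)=+1.6615, M(φ₂)=+1.0298 → ΔM = -0.6317;  Δλ = -0.0297 rad
tan C = Δλ / ΔM = +0.0470 → C = 182.69°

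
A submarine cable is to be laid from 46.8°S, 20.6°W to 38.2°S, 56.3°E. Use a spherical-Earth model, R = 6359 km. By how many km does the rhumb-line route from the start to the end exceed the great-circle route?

Great circle: cos σ = sin φ₁ sin φ₂ + cos φ₁ cos φ₂ cos Δλ,  σ = 0.9610 rad → d_gc = 6110.8 km
Rhumb line: Δψ = +0.2041, q = Δφ/Δψ = 0.7354, d_rh = R√(Δφ²+q²Δλ²) = 6348.8 km
Excess = 6348.8 − 6110.8 = 238.0 ≈ 238 km

238 km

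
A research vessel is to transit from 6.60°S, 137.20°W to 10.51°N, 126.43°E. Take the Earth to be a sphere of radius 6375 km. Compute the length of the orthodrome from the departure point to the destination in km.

10841 km

cos σ = sin φ₁ sin φ₂ + cos φ₁ cos φ₂ cos Δλ
      = sin(-6.60°)sin(10.51°) + cos(-6.60°)cos(10.51°)cos(-96.37°) = -0.1293
σ = 97.431° → d = Rσ = 6375·1.70049 = 10841 km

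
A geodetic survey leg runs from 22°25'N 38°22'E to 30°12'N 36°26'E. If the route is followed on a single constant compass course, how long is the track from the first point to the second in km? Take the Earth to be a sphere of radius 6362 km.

885 km

Δψ = ln[tan(π/4+φ₂/2)/tan(π/4+φ₁/2)] = +0.1517;  Δφ = +0.1358 rad,  Δλ = -0.0337 rad
q = Δφ/Δψ = 0.8954
d = R·√(Δφ² + q²Δλ²) = 6362·0.13916 = 885 km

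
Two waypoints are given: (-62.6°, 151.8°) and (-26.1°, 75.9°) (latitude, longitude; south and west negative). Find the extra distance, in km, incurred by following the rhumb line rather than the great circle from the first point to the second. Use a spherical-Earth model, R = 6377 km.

281 km

Great circle: cos σ = sin φ₁ sin φ₂ + cos φ₁ cos φ₂ cos Δλ,  σ = 1.0573 rad → d_gc = 6742.1 km
Rhumb line: Δψ = +0.9394, q = Δφ/Δψ = 0.6782, d_rh = R√(Δφ²+q²Δλ²) = 7023.1 km
Excess = 7023.1 − 6742.1 = 281.0 ≈ 281 km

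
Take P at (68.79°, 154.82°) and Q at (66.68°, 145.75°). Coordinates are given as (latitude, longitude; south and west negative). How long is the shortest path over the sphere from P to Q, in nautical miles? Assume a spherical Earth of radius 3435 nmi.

241 nmi

cos σ = sin φ₁ sin φ₂ + cos φ₁ cos φ₂ cos Δλ
      = sin(68.79°)sin(66.68°) + cos(68.79°)cos(66.68°)cos(-9.07°) = 0.9975
σ = 4.027° → d = Rσ = 3435·0.07028 = 241 nmi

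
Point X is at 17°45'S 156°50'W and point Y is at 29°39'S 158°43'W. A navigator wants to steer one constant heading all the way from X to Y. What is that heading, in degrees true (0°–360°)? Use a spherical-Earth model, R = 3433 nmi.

188.2°

Meridional parts: M(φ₁)=-0.3149, M(φ₂)=-0.5423 → ΔM = -0.2274;  Δλ = -0.0329 rad
tan C = Δλ / ΔM = +0.1446 → C = 188.23°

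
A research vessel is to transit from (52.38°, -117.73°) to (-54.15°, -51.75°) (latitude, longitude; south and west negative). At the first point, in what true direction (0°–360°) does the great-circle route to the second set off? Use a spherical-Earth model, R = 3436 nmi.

142.0°

N = sin Δλ·cos φ₂ = +0.5349;  D = cos φ₁ sin φ₂ − sin φ₁ cos φ₂ cos Δλ = -0.6836
initial course = atan2(N, D) = 141.96°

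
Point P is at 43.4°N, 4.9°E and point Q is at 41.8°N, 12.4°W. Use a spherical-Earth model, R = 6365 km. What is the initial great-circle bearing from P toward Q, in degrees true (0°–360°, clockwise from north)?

θ = atan2( sin Δλ·cos φ₂ ,  cos φ₁ sin φ₂ − sin φ₁ cos φ₂ cos Δλ )
  = atan2(-0.2217, -0.0047) = 268.77°

268.8°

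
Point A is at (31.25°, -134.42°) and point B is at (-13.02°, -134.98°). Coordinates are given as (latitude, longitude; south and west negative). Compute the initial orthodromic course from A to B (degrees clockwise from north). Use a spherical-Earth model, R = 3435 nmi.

180.8°

θ = atan2( sin Δλ·cos φ₂ ,  cos φ₁ sin φ₂ − sin φ₁ cos φ₂ cos Δλ )
  = atan2(-0.0095, -0.6980) = 180.78°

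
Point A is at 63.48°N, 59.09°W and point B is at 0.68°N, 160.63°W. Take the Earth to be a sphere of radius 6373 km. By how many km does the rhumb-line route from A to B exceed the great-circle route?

Great circle: cos σ = sin φ₁ sin φ₂ + cos φ₁ cos φ₂ cos Δλ,  σ = 1.6496 rad → d_gc = 10512.8 km
Rhumb line: Δψ = -1.4335, q = Δφ/Δψ = 0.7646, d_rh = R√(Δφ²+q²Δλ²) = 11107.0 km
Excess = 11107.0 − 10512.8 = 594.2 ≈ 594 km

594 km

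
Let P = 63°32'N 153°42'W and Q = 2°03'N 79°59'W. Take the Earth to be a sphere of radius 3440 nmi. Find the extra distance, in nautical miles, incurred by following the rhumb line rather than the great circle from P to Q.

133 nmi

Great circle: cos σ = sin φ₁ sin φ₂ + cos φ₁ cos φ₂ cos Δλ,  σ = 1.4132 rad → d_gc = 4861.5 nmi
Rhumb line: Δψ = -1.4117, q = Δφ/Δψ = 0.7601, d_rh = R√(Δφ²+q²Δλ²) = 4994.5 nmi
Excess = 4994.5 − 4861.5 = 133.0 ≈ 133 nmi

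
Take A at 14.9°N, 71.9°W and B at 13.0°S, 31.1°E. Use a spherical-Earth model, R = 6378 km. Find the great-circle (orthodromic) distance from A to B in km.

11760 km

Haversine: a = sin²(Δφ/2)+cos φ₁ cos φ₂ sin²(Δλ/2) = 0.63483;  σ = 2·atan2(√a,√(1−a))
σ = 105.644° → d = Rσ = 6378·1.84383 = 11760 km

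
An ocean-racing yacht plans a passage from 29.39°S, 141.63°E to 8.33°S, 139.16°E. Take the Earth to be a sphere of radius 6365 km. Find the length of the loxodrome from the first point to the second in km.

2354 km

Δψ = ln[tan(π/4+φ₂/2)/tan(π/4+φ₁/2)] = +0.3911;  Δφ = +0.3676 rad,  Δλ = -0.0431 rad
q = Δφ/Δψ = 0.9397
d = R·√(Δφ² + q²Δλ²) = 6365·0.36979 = 2354 km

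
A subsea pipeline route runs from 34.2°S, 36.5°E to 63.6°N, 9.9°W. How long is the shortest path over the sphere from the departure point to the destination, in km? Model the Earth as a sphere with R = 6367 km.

cos σ = sin φ₁ sin φ₂ + cos φ₁ cos φ₂ cos Δλ
      = sin(-34.20°)sin(63.60°) + cos(-34.20°)cos(63.60°)cos(-46.40°) = -0.2499
σ = 104.469° → d = Rσ = 6367·1.82333 = 11609 km

11609 km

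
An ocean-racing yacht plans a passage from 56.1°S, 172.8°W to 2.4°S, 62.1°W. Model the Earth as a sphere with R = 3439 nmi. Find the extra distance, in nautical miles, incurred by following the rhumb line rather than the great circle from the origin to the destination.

355 nmi

Great circle: cos σ = sin φ₁ sin φ₂ + cos φ₁ cos φ₂ cos Δλ,  σ = 1.7337 rad → d_gc = 5962.3 nmi
Rhumb line: Δψ = +1.1463, q = Δφ/Δψ = 0.8176, d_rh = R√(Δφ²+q²Δλ²) = 6316.9 nmi
Excess = 6316.9 − 5962.3 = 354.6 ≈ 355 nmi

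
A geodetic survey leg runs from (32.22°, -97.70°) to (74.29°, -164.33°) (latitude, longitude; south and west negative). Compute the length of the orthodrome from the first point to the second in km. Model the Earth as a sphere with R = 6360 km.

5865 km

cos σ = sin φ₁ sin φ₂ + cos φ₁ cos φ₂ cos Δλ
      = sin(32.22°)sin(74.29°) + cos(32.22°)cos(74.29°)cos(-66.63°) = 0.6041
σ = 52.834° → d = Rσ = 6360·0.92214 = 5865 km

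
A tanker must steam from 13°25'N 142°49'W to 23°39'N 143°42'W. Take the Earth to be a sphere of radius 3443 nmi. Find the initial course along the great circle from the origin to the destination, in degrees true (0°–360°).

N = sin Δλ·cos φ₂ = -0.0141;  D = cos φ₁ sin φ₂ − sin φ₁ cos φ₂ cos Δλ = +0.1777
initial course = atan2(N, D) = 355.46°

355.5°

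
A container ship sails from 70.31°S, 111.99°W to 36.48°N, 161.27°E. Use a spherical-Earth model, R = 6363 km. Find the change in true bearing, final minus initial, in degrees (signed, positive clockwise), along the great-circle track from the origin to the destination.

+49.5°

Initial bearing θ₁ = atan2(sin Δλ cos φ₂, cos φ₁ sin φ₂ − sin φ₁ cos φ₂ cos Δλ) = 286.87°
Final bearing θ₂ = (initial bearing from the destination back to the start) + 180° = 336.36°
Δθ = θ₂ − θ₁ = +49.5°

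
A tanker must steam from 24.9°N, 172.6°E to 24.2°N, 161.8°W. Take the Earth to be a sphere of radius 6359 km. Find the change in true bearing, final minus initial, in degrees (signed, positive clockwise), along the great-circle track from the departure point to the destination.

At departure: θ₁ = atan2(sin Δλ cos φ₂, cos φ₁ sin φ₂ − sin φ₁ cos φ₂ cos Δλ) = 86.30°
At arrival: θ₂ = atan2(sin Δλ cos φ₁, −cos φ₂ sin φ₁ + sin φ₂ cos φ₁ cos Δλ) = 97.09°
Δθ = θ₂ − θ₁ = +10.8°

+10.8°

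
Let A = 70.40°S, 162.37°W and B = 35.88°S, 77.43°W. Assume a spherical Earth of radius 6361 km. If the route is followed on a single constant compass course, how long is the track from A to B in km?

6492 km

Δψ = ln[tan(π/4+φ₂/2)/tan(π/4+φ₁/2)] = +1.0843;  Δφ = +0.6025 rad,  Δλ = +1.4825 rad
q = Δφ/Δψ = 0.5556
d = R·√(Δφ² + q²Δλ²) = 6361·1.02053 = 6492 km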